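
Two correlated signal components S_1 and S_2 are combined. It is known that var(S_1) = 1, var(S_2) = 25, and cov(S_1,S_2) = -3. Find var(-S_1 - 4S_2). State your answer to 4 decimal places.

var(-S_1 - 4S_2) = (-1)²·var(S_1) + (-4)²·var(S_2) + 2·(-1)·(-4)·cov(S_1,S_2)
= 1·1 + 16·25 + 8·-3 = 377

377.0000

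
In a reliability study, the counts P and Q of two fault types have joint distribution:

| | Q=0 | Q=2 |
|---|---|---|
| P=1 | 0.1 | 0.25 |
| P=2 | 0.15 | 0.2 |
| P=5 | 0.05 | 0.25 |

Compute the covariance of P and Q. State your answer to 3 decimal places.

0.230

E[P] = 2.55,  E[Q] = 1.4
E[PQ] = 3.8
cov(P,Q) = E[PQ] − E[P]E[Q] = 3.8 − (2.55)(1.4) = 0.23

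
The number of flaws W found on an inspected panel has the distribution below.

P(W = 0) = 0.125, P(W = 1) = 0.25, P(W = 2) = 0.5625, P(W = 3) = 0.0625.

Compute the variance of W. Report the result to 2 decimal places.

E[W] = (0)(0.125) + (1)(0.25) + (2)(0.5625) + (3)(0.0625) = 1.5625
E[W²] = (0)²(0.125) + (1)²(0.25) + (2)²(0.5625) + (3)²(0.0625) = 3.0625
Var(W) = E[W²] − (E[W])² = 3.0625 − (1.5625)² = 0.62109375

0.62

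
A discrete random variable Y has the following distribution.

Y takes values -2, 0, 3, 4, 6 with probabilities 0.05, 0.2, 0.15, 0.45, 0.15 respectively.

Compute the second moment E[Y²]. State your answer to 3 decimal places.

14.150

E[Y²] = (-2)²(0.05) + (0)²(0.2) + (3)²(0.15) + (4)²(0.45) + (6)²(0.15) = 14.15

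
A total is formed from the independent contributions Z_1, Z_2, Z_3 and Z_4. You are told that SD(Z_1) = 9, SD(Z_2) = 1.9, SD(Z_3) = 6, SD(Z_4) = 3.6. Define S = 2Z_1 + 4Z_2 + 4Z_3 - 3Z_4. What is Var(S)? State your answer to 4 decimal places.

1074.4000

Var(Z_1) = 81, Var(Z_2) = 3.61, Var(Z_3) = 36, Var(Z_4) = 12.96
By independence, Var(S) = (2)²Var(Z_1) + (4)²Var(Z_2) + (4)²Var(Z_3) + (-3)²Var(Z_4)
= (2)²·81 + (4)²·3.61 + (4)²·36 + (-3)²·12.96 = 1074.4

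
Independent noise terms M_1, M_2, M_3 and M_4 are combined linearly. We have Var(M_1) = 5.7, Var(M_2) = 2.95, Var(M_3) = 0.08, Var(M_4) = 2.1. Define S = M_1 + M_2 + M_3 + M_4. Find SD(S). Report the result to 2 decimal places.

3.29

By independence, Var(S) = (1)²Var(M_1) + (1)²Var(M_2) + (1)²Var(M_3) + (1)²Var(M_4)
= (1)²·5.7 + (1)²·2.95 + (1)²·0.08 + (1)²·2.1 = 10.83
SD(S) = √10.83 ≈ 3.29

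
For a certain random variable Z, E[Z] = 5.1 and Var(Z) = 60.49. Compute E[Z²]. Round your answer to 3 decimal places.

E[Z²] = Var(Z) + (E[Z])² = 60.49 + (5.1)² = 86.5

86.500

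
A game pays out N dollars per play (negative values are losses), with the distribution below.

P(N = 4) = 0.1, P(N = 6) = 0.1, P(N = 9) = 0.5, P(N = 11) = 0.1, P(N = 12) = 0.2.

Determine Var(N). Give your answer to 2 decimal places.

5.60

E[N] = (4)(0.1) + (6)(0.1) + (9)(0.5) + (11)(0.1) + (12)(0.2) = 9
E[N²] = (4)²(0.1) + (6)²(0.1) + (9)²(0.5) + (11)²(0.1) + (12)²(0.2) = 86.6
Var(N) = E[N²] − (E[N])² = 86.6 − (9)² = 5.6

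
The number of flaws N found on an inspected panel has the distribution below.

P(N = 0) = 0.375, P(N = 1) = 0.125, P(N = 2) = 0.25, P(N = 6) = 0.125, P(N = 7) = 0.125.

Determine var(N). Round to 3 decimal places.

6.688

E[N] = (0)(0.375) + (1)(0.125) + (2)(0.25) + (6)(0.125) + (7)(0.125) = 2.25
E[N²] = (0)²(0.375) + (1)²(0.125) + (2)²(0.25) + (6)²(0.125) + (7)²(0.125) = 11.75
var(N) = E[N²] − (E[N])² = 11.75 − (2.25)² = 6.6875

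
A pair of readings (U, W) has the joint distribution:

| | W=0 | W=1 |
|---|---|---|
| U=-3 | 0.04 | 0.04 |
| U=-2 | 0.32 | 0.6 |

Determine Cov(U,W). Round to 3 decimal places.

0.011

E[U] = -2.08,  E[W] = 0.64
E[UW] = -1.32
Cov(U,W) = E[UW] − E[U]E[W] = -1.32 − (-2.08)(0.64) = 0.0112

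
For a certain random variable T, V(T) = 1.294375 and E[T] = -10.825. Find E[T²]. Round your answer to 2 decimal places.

118.48

E[T²] = V(T) + (E[T])² = 1.294375 + (-10.825)² = 118.475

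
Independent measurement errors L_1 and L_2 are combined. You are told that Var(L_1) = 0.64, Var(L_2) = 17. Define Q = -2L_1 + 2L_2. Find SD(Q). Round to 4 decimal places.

8.4000

By independence, Var(Q) = (-2)²Var(L_1) + (2)²Var(L_2)
= (-2)²·0.64 + (2)²·17 = 70.56
SD(Q) = √70.56 ≈ 8.4000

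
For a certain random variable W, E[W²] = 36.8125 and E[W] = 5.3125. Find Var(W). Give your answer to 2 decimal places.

8.59

Var(W) = 36.8125 − (5.3125)² = 8.58984375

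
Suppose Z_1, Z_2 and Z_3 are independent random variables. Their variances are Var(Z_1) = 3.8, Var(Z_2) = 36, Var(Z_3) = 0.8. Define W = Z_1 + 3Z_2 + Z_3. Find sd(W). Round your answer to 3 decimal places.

By independence, Var(W) = (1)²Var(Z_1) + (3)²Var(Z_2) + (1)²Var(Z_3)
= (1)²·3.8 + (3)²·36 + (1)²·0.8 = 328.6
sd(W) = √328.6 ≈ 18.127

18.127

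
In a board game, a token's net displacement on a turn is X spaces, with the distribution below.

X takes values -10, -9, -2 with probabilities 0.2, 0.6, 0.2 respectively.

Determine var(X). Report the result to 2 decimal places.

8.56

E[X] = (-10)(0.2) + (-9)(0.6) + (-2)(0.2) = -7.8
E[X²] = (-10)²(0.2) + (-9)²(0.6) + (-2)²(0.2) = 69.4
var(X) = E[X²] − (E[X])² = 69.4 − (-7.8)² = 8.56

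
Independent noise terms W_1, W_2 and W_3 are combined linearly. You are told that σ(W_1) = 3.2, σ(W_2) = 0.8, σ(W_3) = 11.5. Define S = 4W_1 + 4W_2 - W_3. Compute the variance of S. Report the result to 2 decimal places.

306.33

V(W_1) = 10.24, V(W_2) = 0.64, V(W_3) = 132.25
By independence, V(S) = (4)²V(W_1) + (4)²V(W_2) + (-1)²V(W_3)
= (4)²·10.24 + (4)²·0.64 + (-1)²·132.25 = 306.33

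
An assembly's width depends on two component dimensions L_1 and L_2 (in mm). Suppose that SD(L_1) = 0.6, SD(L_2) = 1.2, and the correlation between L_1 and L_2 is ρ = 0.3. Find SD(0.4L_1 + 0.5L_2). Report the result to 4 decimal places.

0.7099

var(L_1) = (0.6)² = 0.36;  var(L_2) = (1.2)² = 1.44
Cov(L_1,L_2) = ρ·SD(L_1)·SD(L_2) = 0.3·0.6·1.2 = 0.216
var(0.4L_1 + 0.5L_2) = (0.4)²·var(L_1) + (0.5)²·var(L_2) + 2·(0.4)·(0.5)·Cov(L_1,L_2)
= 0.16·0.36 + 0.25·1.44 + 0.4·0.216 = 0.504
SD(0.4L_1 + 0.5L_2) = √0.504 ≈ 0.7099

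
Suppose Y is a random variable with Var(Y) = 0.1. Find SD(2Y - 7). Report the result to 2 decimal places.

0.63

Var(2Y - 7) = (2)²·0.1 = 0.4
SD(2Y - 7) = √0.4 ≈ 0.63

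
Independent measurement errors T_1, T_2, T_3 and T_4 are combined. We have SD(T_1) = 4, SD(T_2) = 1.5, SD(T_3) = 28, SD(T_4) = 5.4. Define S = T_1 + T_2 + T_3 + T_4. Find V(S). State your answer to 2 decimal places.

V(T_1) = 16, V(T_2) = 2.25, V(T_3) = 784, V(T_4) = 29.16
By independence, V(S) = (1)²V(T_1) + (1)²V(T_2) + (1)²V(T_3) + (1)²V(T_4)
= (1)²·16 + (1)²·2.25 + (1)²·784 + (1)²·29.16 = 831.41

831.41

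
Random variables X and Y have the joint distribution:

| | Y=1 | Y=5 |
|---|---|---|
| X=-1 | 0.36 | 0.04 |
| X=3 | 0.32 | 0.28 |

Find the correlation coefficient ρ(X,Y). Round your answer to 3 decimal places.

0.385

E[X] = 1.4,  E[Y] = 2.28
E[XY] = 4.6
Cov(X,Y) = E[XY] − E[X]E[Y] = 4.6 − (1.4)(2.28) = 1.408
var(X) = 3.84,  var(Y) = 3.4816
ρ = 1.408 / √(3.84·3.4816) ≈ 0.385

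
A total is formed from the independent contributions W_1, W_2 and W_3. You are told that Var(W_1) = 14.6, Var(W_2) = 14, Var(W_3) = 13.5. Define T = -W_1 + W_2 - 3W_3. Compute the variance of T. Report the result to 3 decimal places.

150.100

By independence, Var(T) = (-1)²Var(W_1) + (1)²Var(W_2) + (-3)²Var(W_3)
= (-1)²·14.6 + (1)²·14 + (-3)²·13.5 = 150.1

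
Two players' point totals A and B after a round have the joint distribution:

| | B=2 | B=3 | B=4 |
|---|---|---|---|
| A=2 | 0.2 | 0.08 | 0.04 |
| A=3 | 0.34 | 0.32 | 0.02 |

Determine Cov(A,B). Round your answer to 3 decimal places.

0.006

E[A] = 2.68,  E[B] = 2.52
E[AB] = 6.76
Cov(A,B) = E[AB] − E[A]E[B] = 6.76 − (2.68)(2.52) = 0.0064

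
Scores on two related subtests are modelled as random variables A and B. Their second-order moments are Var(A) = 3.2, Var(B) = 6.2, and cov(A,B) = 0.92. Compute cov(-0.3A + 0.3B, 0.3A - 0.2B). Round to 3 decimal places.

-0.522

cov(-0.3A + 0.3B, 0.3A - 0.2B) = (-0.3)(0.3)Var(A) + (0.3)(-0.2)Var(B) + [(-0.3)(-0.2) + (0.3)(0.3)]cov(A,B)
= -0.09·3.2 + -0.06·6.2 + 0.15·0.92 = -0.522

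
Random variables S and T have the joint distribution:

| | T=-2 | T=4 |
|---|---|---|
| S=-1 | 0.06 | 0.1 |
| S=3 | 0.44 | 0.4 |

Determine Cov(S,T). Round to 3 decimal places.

-0.480

E[S] = 2.36,  E[T] = 1
E[ST] = 1.88
Cov(S,T) = E[ST] − E[S]E[T] = 1.88 − (2.36)(1) = -0.48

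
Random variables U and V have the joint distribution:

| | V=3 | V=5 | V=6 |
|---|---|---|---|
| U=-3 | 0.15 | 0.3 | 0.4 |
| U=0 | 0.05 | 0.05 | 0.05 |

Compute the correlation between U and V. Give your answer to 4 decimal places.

-0.1442

E[U] = -2.55,  E[V] = 5.05
E[UV] = -13.05
Cov(U,V) = E[UV] − E[U]E[V] = -13.05 − (-2.55)(5.05) = -0.1725
Var(U) = 1.1475,  Var(V) = 1.2475
ρ = -0.1725 / √(1.1475·1.2475) ≈ -0.1442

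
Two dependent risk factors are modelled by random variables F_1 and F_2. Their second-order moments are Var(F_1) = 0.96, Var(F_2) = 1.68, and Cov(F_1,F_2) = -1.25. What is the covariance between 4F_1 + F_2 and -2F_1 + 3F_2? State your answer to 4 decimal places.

Cov(4F_1 + F_2, -2F_1 + 3F_2) = (4)(-2)Var(F_1) + (1)(3)Var(F_2) + [(4)(3) + (1)(-2)]Cov(F_1,F_2)
= -8·0.96 + 3·1.68 + 10·-1.25 = -15.14

-15.1400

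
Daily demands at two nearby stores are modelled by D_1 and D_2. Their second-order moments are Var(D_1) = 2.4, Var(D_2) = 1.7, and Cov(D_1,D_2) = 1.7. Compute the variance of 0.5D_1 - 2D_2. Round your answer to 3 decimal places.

Var(0.5D_1 - 2D_2) = (0.5)²·Var(D_1) + (-2)²·Var(D_2) + 2·(0.5)·(-2)·Cov(D_1,D_2)
= 0.25·2.4 + 4·1.7 + -2·1.7 = 4

4.000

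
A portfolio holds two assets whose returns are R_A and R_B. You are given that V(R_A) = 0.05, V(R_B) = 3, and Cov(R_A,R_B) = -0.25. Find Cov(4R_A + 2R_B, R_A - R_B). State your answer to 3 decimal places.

Cov(4R_A + 2R_B, R_A - R_B) = (4)(1)V(R_A) + (2)(-1)V(R_B) + [(4)(-1) + (2)(1)]Cov(R_A,R_B)
= 4·0.05 + -2·3 + -2·-0.25 = -5.3

-5.300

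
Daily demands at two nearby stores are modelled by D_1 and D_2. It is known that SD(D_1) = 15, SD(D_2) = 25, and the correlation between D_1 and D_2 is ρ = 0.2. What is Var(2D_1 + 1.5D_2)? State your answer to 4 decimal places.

2756.2500

Var(D_1) = (15)² = 225;  Var(D_2) = (25)² = 625
cov(D_1,D_2) = ρ·SD(D_1)·SD(D_2) = 0.2·15·25 = 75
Var(2D_1 + 1.5D_2) = (2)²·Var(D_1) + (1.5)²·Var(D_2) + 2·(2)·(1.5)·cov(D_1,D_2)
= 4·225 + 2.25·625 + 6·75 = 2756.25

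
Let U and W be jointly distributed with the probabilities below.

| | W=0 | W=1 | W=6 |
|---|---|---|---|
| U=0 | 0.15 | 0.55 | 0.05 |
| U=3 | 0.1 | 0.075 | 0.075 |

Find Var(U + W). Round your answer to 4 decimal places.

6.0094

E[U] = 0.75,  E[W] = 1.375,  E[UW] = 1.575
Var(U) = 2.25 − (0.75)² = 1.6875;  Var(W) = 5.125 − (1.375)² = 3.234375
Cov(U,W) = 1.575 − (0.75)(1.375) = 0.54375
Var(U + W) = (1)²·1.6875 + (1)²·3.234375 + 2·(1)·(1)·0.54375 = 6.009375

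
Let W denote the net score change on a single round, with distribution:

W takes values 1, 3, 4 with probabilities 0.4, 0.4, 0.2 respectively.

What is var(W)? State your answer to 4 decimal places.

E[W] = (1)(0.4) + (3)(0.4) + (4)(0.2) = 2.4
E[W²] = (1)²(0.4) + (3)²(0.4) + (4)²(0.2) = 7.2
var(W) = E[W²] − (E[W])² = 7.2 − (2.4)² = 1.44

1.4400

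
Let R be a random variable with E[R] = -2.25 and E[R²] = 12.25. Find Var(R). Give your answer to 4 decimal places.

7.1875

Var(R) = 12.25 − (-2.25)² = 7.1875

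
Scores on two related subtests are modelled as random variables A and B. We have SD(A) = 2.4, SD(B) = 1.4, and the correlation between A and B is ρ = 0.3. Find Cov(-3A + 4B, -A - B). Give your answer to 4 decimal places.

var(A) = (2.4)² = 5.76;  var(B) = (1.4)² = 1.96
Cov(A,B) = ρ·SD(A)·SD(B) = 0.3·2.4·1.4 = 1.008
Cov(-3A + 4B, -A - B) = (-3)(-1)var(A) + (4)(-1)var(B) + [(-3)(-1) + (4)(-1)]Cov(A,B)
= 3·5.76 + -4·1.96 + -1·1.008 = 8.432

8.4320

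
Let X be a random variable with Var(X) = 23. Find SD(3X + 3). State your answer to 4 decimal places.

14.3875

Var(3X + 3) = (3)²·23 = 207
SD(3X + 3) = √207 ≈ 14.3875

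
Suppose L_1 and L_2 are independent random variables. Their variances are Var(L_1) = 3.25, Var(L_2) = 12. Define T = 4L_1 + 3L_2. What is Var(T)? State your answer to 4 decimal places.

160.0000

By independence, Var(T) = (4)²Var(L_1) + (3)²Var(L_2)
= (4)²·3.25 + (3)²·12 = 160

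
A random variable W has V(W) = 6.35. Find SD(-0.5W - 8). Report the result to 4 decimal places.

1.2600

V(-0.5W - 8) = (-0.5)²·6.35 = 1.5875
SD(-0.5W - 8) = √1.5875 ≈ 1.2600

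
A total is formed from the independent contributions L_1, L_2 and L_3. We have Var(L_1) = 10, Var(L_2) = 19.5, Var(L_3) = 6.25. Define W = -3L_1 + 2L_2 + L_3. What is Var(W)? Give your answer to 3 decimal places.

By independence, Var(W) = (-3)²Var(L_1) + (2)²Var(L_2) + (1)²Var(L_3)
= (-3)²·10 + (2)²·19.5 + (1)²·6.25 = 174.25

174.250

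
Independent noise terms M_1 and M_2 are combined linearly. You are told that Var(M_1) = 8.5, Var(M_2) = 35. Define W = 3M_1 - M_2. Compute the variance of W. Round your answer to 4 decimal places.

By independence, Var(W) = (3)²Var(M_1) + (-1)²Var(M_2)
= (3)²·8.5 + (-1)²·35 = 111.5

111.5000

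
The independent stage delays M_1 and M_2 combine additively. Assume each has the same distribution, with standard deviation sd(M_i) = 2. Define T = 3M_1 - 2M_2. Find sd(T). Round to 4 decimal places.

7.2111

var(M_i) = (2)² = 4
By independence, var(T) = (3)²var(M_1) + (-2)²var(M_2)
= (3)²·4 + (-2)²·4 = 52
sd(T) = √52 ≈ 7.2111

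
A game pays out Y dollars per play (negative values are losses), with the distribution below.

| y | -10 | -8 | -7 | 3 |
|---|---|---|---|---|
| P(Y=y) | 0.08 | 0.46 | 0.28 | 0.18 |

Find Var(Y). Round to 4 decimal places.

17.9700

E[Y] = (-10)(0.08) + (-8)(0.46) + (-7)(0.28) + (3)(0.18) = -5.9
E[Y²] = (-10)²(0.08) + (-8)²(0.46) + (-7)²(0.28) + (3)²(0.18) = 52.78
Var(Y) = E[Y²] − (E[Y])² = 52.78 − (-5.9)² = 17.97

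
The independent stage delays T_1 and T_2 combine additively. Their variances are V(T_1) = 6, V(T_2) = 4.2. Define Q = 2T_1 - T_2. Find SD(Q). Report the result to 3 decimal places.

By independence, V(Q) = (2)²V(T_1) + (-1)²V(T_2)
= (2)²·6 + (-1)²·4.2 = 28.2
SD(Q) = √28.2 ≈ 5.310

5.310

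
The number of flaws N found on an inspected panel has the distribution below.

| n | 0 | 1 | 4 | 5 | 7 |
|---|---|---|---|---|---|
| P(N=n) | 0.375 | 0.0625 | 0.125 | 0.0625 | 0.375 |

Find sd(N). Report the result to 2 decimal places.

3.12

E[N] = (0)(0.375) + (1)(0.0625) + (4)(0.125) + (5)(0.0625) + (7)(0.375) = 3.5
E[N²] = (0)²(0.375) + (1)²(0.0625) + (4)²(0.125) + (5)²(0.0625) + (7)²(0.375) = 22
Var(N) = E[N²] − (E[N])² = 22 − (3.5)² = 9.75
sd(N) = √9.75 ≈ 3.12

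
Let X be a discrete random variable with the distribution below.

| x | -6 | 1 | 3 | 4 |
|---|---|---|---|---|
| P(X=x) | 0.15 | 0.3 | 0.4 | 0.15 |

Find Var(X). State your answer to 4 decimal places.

E[X] = (-6)(0.15) + (1)(0.3) + (3)(0.4) + (4)(0.15) = 1.2
E[X²] = (-6)²(0.15) + (1)²(0.3) + (3)²(0.4) + (4)²(0.15) = 11.7
Var(X) = E[X²] − (E[X])² = 11.7 − (1.2)² = 10.26

10.2600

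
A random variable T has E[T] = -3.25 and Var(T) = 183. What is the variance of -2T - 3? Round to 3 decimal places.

732.000

Var(-2T - 3) = (-2)²·Var(T) = 4·183 = 732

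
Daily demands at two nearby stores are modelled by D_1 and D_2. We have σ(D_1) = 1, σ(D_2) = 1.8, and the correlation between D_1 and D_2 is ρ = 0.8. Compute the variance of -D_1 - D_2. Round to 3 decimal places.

7.120

V(D_1) = (1)² = 1;  V(D_2) = (1.8)² = 3.24
cov(D_1,D_2) = ρ·σ(D_1)·σ(D_2) = 0.8·1·1.8 = 1.44
V(-D_1 - D_2) = (-1)²·V(D_1) + (-1)²·V(D_2) + 2·(-1)·(-1)·cov(D_1,D_2)
= 1·1 + 1·3.24 + 2·1.44 = 7.12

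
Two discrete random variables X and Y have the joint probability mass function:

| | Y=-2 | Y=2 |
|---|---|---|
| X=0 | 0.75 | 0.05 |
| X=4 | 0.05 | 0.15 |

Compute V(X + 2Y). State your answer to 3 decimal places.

E[X] = 0.8,  E[Y] = -1.2,  E[XY] = 0.8
V(X) = 3.2 − (0.8)² = 2.56;  V(Y) = 4 − (-1.2)² = 2.56
cov(X,Y) = 0.8 − (0.8)(-1.2) = 1.76
V(X + 2Y) = (1)²·2.56 + (2)²·2.56 + 2·(1)·(2)·1.76 = 19.84

19.840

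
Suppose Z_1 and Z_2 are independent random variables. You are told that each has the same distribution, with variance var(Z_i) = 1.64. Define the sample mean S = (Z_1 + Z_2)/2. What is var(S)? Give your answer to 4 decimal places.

By independence, var(S) = (0.5)²var(Z_1) + (0.5)²var(Z_2)
= (0.5)²·1.64 + (0.5)²·1.64 = 0.82

0.8200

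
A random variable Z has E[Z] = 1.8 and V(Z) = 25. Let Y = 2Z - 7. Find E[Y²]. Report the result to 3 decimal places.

E[2Z - 7] = 2·1.8 − 7 = -3.4
V(2Z - 7) = (2)²·25 = 100
E[Y²] = V(Y) + (E[Y])² = 100 + (-3.4)² = 111.56

111.560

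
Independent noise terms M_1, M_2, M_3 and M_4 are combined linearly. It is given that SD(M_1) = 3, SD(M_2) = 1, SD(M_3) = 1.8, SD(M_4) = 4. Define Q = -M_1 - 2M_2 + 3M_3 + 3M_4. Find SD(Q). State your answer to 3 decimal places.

Var(M_1) = 9, Var(M_2) = 1, Var(M_3) = 3.24, Var(M_4) = 16
By independence, Var(Q) = (-1)²Var(M_1) + (-2)²Var(M_2) + (3)²Var(M_3) + (3)²Var(M_4)
= (-1)²·9 + (-2)²·1 + (3)²·3.24 + (3)²·16 = 186.16
SD(Q) = √186.16 ≈ 13.644

13.644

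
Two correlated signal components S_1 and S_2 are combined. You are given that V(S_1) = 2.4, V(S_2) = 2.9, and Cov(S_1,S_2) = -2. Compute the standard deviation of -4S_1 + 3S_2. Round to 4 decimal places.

10.6066

V(-4S_1 + 3S_2) = (-4)²·V(S_1) + (3)²·V(S_2) + 2·(-4)·(3)·Cov(S_1,S_2)
= 16·2.4 + 9·2.9 + -24·-2 = 112.5
SD(-4S_1 + 3S_2) = √112.5 ≈ 10.6066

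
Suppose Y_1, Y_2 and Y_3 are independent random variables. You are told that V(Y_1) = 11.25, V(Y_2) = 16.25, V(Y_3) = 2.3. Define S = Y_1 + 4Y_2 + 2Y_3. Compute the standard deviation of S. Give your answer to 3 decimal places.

16.747

By independence, V(S) = (1)²V(Y_1) + (4)²V(Y_2) + (2)²V(Y_3)
= (1)²·11.25 + (4)²·16.25 + (2)²·2.3 = 280.45
sd(S) = √280.45 ≈ 16.747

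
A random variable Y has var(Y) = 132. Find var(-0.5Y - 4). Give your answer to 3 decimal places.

33.000

var(-0.5Y - 4) = (-0.5)²·var(Y) = 0.25·132 = 33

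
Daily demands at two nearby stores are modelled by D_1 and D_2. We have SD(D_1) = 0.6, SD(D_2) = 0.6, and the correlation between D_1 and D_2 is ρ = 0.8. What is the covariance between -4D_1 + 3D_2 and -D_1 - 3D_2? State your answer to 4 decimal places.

0.7920

V(D_1) = (0.6)² = 0.36;  V(D_2) = (0.6)² = 0.36
Cov(D_1,D_2) = ρ·SD(D_1)·SD(D_2) = 0.8·0.6·0.6 = 0.288
Cov(-4D_1 + 3D_2, -D_1 - 3D_2) = (-4)(-1)V(D_1) + (3)(-3)V(D_2) + [(-4)(-3) + (3)(-1)]Cov(D_1,D_2)
= 4·0.36 + -9·0.36 + 9·0.288 = 0.792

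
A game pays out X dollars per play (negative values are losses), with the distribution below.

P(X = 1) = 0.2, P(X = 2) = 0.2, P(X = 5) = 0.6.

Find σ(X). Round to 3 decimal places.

1.744

E[X] = (1)(0.2) + (2)(0.2) + (5)(0.6) = 3.6
E[X²] = (1)²(0.2) + (2)²(0.2) + (5)²(0.6) = 16
Var(X) = E[X²] − (E[X])² = 16 − (3.6)² = 3.04
σ(X) = √3.04 ≈ 1.744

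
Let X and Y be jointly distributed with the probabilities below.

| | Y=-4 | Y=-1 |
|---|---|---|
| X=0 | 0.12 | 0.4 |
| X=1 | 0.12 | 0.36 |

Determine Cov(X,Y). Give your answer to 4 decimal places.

E[X] = 0.48,  E[Y] = -1.72
E[XY] = -0.84
Cov(X,Y) = E[XY] − E[X]E[Y] = -0.84 − (0.48)(-1.72) = -0.0144

-0.0144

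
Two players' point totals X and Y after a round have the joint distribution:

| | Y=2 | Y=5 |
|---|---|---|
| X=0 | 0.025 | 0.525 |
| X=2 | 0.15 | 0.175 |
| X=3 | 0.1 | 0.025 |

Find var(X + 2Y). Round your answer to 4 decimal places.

4.7344

E[X] = 1.025,  E[Y] = 4.175,  E[XY] = 3.325
var(X) = 2.425 − (1.025)² = 1.374375;  var(Y) = 19.225 − (4.175)² = 1.794375
Cov(X,Y) = 3.325 − (1.025)(4.175) = -0.954375
var(X + 2Y) = (1)²·1.374375 + (2)²·1.794375 + 2·(1)·(2)·-0.954375 = 4.734375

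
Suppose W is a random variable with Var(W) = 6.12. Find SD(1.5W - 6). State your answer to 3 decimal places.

3.711

Var(1.5W - 6) = (1.5)²·6.12 = 13.77
SD(1.5W - 6) = √13.77 ≈ 3.711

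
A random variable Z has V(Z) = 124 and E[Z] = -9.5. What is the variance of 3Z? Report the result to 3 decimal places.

1116.000

V(3Z) = (3)²·V(Z) = 9·124 = 1116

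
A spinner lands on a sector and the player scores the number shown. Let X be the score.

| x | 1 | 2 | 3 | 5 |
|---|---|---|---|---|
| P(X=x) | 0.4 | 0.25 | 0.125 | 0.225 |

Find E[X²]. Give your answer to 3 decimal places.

8.150

E[X²] = (1)²(0.4) + (2)²(0.25) + (3)²(0.125) + (5)²(0.225) = 8.15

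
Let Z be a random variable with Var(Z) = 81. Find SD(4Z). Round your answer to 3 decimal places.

36.000

Var(4Z) = (4)²·81 = 1296
SD(4Z) = √1296 ≈ 36.000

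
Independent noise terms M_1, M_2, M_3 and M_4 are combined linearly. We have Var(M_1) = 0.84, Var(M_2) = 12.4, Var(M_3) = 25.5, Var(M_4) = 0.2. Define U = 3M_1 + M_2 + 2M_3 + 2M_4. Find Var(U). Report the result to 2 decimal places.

122.76

By independence, Var(U) = (3)²Var(M_1) + (1)²Var(M_2) + (2)²Var(M_3) + (2)²Var(M_4)
= (3)²·0.84 + (1)²·12.4 + (2)²·25.5 + (2)²·0.2 = 122.76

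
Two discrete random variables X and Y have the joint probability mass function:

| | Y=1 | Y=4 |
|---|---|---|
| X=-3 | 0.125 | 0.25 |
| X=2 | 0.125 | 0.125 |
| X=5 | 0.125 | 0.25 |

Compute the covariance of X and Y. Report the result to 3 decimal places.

E[X] = 1.25,  E[Y] = 2.875
E[XY] = 3.5
Cov(X,Y) = E[XY] − E[X]E[Y] = 3.5 − (1.25)(2.875) = -0.09375

-0.094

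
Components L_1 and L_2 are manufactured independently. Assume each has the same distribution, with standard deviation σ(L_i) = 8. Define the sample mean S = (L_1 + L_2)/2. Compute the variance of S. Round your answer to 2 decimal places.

32.00

V(L_i) = (8)² = 64
By independence, V(S) = (0.5)²V(L_1) + (0.5)²V(L_2)
= (0.5)²·64 + (0.5)²·64 = 32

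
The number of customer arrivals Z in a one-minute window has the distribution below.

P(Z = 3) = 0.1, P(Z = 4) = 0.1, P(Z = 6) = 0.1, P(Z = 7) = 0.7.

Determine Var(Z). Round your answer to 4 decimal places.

1.9600

E[Z] = (3)(0.1) + (4)(0.1) + (6)(0.1) + (7)(0.7) = 6.2
E[Z²] = (3)²(0.1) + (4)²(0.1) + (6)²(0.1) + (7)²(0.7) = 40.4
Var(Z) = E[Z²] − (E[Z])² = 40.4 − (6.2)² = 1.96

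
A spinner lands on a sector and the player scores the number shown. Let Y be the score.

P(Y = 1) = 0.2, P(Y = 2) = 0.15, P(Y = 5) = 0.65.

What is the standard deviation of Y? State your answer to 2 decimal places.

1.73

E[Y] = (1)(0.2) + (2)(0.15) + (5)(0.65) = 3.75
E[Y²] = (1)²(0.2) + (2)²(0.15) + (5)²(0.65) = 17.05
var(Y) = E[Y²] − (E[Y])² = 17.05 − (3.75)² = 2.9875
SD(Y) = √2.9875 ≈ 1.73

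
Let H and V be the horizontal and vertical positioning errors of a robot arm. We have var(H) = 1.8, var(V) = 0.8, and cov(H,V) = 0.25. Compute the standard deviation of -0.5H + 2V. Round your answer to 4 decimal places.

1.7748

var(-0.5H + 2V) = (-0.5)²·var(H) + (2)²·var(V) + 2·(-0.5)·(2)·cov(H,V)
= 0.25·1.8 + 4·0.8 + -2·0.25 = 3.15
sd(-0.5H + 2V) = √3.15 ≈ 1.7748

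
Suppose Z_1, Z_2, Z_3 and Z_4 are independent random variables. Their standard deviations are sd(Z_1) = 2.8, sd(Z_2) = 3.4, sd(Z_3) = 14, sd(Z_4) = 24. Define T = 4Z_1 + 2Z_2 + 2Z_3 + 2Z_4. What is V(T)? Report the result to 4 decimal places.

3259.6800

V(Z_1) = 7.84, V(Z_2) = 11.56, V(Z_3) = 196, V(Z_4) = 576
By independence, V(T) = (4)²V(Z_1) + (2)²V(Z_2) + (2)²V(Z_3) + (2)²V(Z_4)
= (4)²·7.84 + (2)²·11.56 + (2)²·196 + (2)²·576 = 3259.68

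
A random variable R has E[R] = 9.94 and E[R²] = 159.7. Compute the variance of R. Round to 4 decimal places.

Var(R) = 159.7 − (9.94)² = 60.8964

60.8964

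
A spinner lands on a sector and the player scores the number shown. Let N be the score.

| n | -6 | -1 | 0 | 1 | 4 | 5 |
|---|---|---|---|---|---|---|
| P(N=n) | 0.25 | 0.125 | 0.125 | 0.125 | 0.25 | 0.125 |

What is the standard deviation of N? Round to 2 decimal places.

E[N] = (-6)(0.25) + (-1)(0.125) + (0)(0.125) + (1)(0.125) + (4)(0.25) + (5)(0.125) = 0.125
E[N²] = (-6)²(0.25) + (-1)²(0.125) + (0)²(0.125) + (1)²(0.125) + (4)²(0.25) + (5)²(0.125) = 16.375
V(N) = E[N²] − (E[N])² = 16.375 − (0.125)² = 16.359375
SD(N) = √16.359375 ≈ 4.04

4.04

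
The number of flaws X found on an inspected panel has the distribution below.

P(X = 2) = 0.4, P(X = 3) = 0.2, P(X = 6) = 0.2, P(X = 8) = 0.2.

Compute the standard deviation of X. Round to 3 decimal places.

E[X] = (2)(0.4) + (3)(0.2) + (6)(0.2) + (8)(0.2) = 4.2
E[X²] = (2)²(0.4) + (3)²(0.2) + (6)²(0.2) + (8)²(0.2) = 23.4
Var(X) = E[X²] − (E[X])² = 23.4 − (4.2)² = 5.76
σ(X) = √5.76 ≈ 2.400

2.400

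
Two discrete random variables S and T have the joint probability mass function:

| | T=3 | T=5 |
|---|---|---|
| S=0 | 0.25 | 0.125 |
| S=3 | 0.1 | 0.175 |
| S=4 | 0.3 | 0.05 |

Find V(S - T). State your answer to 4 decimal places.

4.2494

E[S] = 2.225,  E[T] = 3.7,  E[ST] = 8.125
V(S) = 8.075 − (2.225)² = 3.124375;  V(T) = 14.6 − (3.7)² = 0.91
Cov(S,T) = 8.125 − (2.225)(3.7) = -0.1075
V(S - T) = (1)²·3.124375 + (-1)²·0.91 + 2·(1)·(-1)·-0.1075 = 4.249375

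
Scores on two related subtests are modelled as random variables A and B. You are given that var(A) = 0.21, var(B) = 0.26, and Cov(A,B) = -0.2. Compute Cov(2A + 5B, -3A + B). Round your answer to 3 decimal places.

Cov(2A + 5B, -3A + B) = (2)(-3)var(A) + (5)(1)var(B) + [(2)(1) + (5)(-3)]Cov(A,B)
= -6·0.21 + 5·0.26 + -13·-0.2 = 2.64

2.640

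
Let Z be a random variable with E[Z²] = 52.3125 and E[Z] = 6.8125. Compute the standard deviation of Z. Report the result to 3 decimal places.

2.429

var(Z) = 52.3125 − (6.8125)² = 5.90234375
σ(Z) = √5.90234375 ≈ 2.429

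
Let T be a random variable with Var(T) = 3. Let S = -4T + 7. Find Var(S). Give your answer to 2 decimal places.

48.00

Var(-4T + 7) = (-4)²·Var(T) = 16·3 = 48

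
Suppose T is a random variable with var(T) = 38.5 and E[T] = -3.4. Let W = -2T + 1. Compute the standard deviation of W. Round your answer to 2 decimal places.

var(-2T + 1) = (-2)²·38.5 = 154
sd(W) = √154 ≈ 12.41

12.41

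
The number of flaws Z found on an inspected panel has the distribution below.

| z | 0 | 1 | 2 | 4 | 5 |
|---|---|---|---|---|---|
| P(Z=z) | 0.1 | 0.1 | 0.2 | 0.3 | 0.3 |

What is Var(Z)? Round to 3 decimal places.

E[Z] = (0)(0.1) + (1)(0.1) + (2)(0.2) + (4)(0.3) + (5)(0.3) = 3.2
E[Z²] = (0)²(0.1) + (1)²(0.1) + (2)²(0.2) + (4)²(0.3) + (5)²(0.3) = 13.2
Var(Z) = E[Z²] − (E[Z])² = 13.2 − (3.2)² = 2.96

2.960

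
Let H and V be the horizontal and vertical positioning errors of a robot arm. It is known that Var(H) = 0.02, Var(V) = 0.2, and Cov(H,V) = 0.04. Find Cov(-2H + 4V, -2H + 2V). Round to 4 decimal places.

Cov(-2H + 4V, -2H + 2V) = (-2)(-2)Var(H) + (4)(2)Var(V) + [(-2)(2) + (4)(-2)]Cov(H,V)
= 4·0.02 + 8·0.2 + -12·0.04 = 1.2

1.2000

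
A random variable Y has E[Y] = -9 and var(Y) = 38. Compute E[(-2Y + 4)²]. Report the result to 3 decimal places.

E[-2Y + 4] = -2·-9 + 4 = 22
var(-2Y + 4) = (-2)²·38 = 152
E[(-2Y + 4)²] = var((-2Y + 4)) + (E[(-2Y + 4)])² = 152 + (22)² = 636

636.000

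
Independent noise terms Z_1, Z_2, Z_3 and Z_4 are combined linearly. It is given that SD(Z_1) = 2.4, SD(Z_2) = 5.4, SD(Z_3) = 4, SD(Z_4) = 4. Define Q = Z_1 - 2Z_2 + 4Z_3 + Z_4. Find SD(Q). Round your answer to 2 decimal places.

var(Z_1) = 5.76, var(Z_2) = 29.16, var(Z_3) = 16, var(Z_4) = 16
By independence, var(Q) = (1)²var(Z_1) + (-2)²var(Z_2) + (4)²var(Z_3) + (1)²var(Z_4)
= (1)²·5.76 + (-2)²·29.16 + (4)²·16 + (1)²·16 = 394.4
SD(Q) = √394.4 ≈ 19.86

19.86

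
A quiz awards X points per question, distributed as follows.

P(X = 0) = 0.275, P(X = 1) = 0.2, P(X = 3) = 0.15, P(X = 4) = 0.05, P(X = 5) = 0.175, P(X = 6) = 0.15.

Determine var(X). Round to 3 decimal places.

E[X] = (0)(0.275) + (1)(0.2) + (3)(0.15) + (4)(0.05) + (5)(0.175) + (6)(0.15) = 2.625
E[X²] = (0)²(0.275) + (1)²(0.2) + (3)²(0.15) + (4)²(0.05) + (5)²(0.175) + (6)²(0.15) = 12.125
var(X) = E[X²] − (E[X])² = 12.125 − (2.625)² = 5.234375

5.234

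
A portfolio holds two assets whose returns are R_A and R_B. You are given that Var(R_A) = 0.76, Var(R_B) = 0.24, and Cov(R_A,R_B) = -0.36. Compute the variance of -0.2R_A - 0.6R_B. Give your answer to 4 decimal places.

0.0304

Var(-0.2R_A - 0.6R_B) = (-0.2)²·Var(R_A) + (-0.6)²·Var(R_B) + 2·(-0.2)·(-0.6)·Cov(R_A,R_B)
= 0.04·0.76 + 0.36·0.24 + 0.24·-0.36 = 0.0304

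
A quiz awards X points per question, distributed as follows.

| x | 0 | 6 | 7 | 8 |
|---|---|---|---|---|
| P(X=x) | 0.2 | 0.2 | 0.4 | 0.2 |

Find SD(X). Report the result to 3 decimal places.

2.871

E[X] = (0)(0.2) + (6)(0.2) + (7)(0.4) + (8)(0.2) = 5.6
E[X²] = (0)²(0.2) + (6)²(0.2) + (7)²(0.4) + (8)²(0.2) = 39.6
Var(X) = E[X²] − (E[X])² = 39.6 − (5.6)² = 8.24
SD(X) = √8.24 ≈ 2.871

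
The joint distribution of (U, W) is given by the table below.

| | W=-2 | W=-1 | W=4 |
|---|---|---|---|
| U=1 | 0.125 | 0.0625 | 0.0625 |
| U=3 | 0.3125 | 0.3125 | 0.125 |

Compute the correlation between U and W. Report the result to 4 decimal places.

E[U] = 2.5,  E[W] = -0.5
E[UW] = -1.375
cov(U,W) = E[UW] − E[U]E[W] = -1.375 − (2.5)(-0.5) = -0.125
Var(U) = 0.75,  Var(W) = 4.875
ρ = -0.125 / √(0.75·4.875) ≈ -0.0654

-0.0654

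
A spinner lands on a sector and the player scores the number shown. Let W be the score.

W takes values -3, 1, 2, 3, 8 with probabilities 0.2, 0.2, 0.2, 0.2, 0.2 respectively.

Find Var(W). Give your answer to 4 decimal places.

12.5600

E[W] = (-3)(0.2) + (1)(0.2) + (2)(0.2) + (3)(0.2) + (8)(0.2) = 2.2
E[W²] = (-3)²(0.2) + (1)²(0.2) + (2)²(0.2) + (3)²(0.2) + (8)²(0.2) = 17.4
Var(W) = E[W²] − (E[W])² = 17.4 − (2.2)² = 12.56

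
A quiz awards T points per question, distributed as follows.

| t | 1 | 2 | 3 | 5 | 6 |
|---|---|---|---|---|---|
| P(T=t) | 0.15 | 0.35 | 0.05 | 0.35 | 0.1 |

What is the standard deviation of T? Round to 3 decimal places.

1.768

E[T] = (1)(0.15) + (2)(0.35) + (3)(0.05) + (5)(0.35) + (6)(0.1) = 3.35
E[T²] = (1)²(0.15) + (2)²(0.35) + (3)²(0.05) + (5)²(0.35) + (6)²(0.1) = 14.35
Var(T) = E[T²] − (E[T])² = 14.35 − (3.35)² = 3.1275
SD(T) = √3.1275 ≈ 1.768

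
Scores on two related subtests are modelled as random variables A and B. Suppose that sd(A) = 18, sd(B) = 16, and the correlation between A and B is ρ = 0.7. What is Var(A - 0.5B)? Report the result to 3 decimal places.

Var(A) = (18)² = 324;  Var(B) = (16)² = 256
cov(A,B) = ρ·sd(A)·sd(B) = 0.7·18·16 = 201.6
Var(A - 0.5B) = (1)²·Var(A) + (-0.5)²·Var(B) + 2·(1)·(-0.5)·cov(A,B)
= 1·324 + 0.25·256 + -1·201.6 = 186.4

186.400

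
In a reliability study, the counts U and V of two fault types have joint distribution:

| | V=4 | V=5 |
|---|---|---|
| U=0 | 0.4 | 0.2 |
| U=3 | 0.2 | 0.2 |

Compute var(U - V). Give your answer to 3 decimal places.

E[U] = 1.2,  E[V] = 4.4,  E[UV] = 5.4
var(U) = 3.6 − (1.2)² = 2.16;  var(V) = 19.6 − (4.4)² = 0.24
Cov(U,V) = 5.4 − (1.2)(4.4) = 0.12
var(U - V) = (1)²·2.16 + (-1)²·0.24 + 2·(1)·(-1)·0.12 = 2.16

2.160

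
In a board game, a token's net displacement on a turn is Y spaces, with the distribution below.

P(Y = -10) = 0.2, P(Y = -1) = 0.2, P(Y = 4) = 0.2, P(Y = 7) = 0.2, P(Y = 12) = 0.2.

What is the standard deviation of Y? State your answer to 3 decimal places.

7.499

E[Y] = (-10)(0.2) + (-1)(0.2) + (4)(0.2) + (7)(0.2) + (12)(0.2) = 2.4
E[Y²] = (-10)²(0.2) + (-1)²(0.2) + (4)²(0.2) + (7)²(0.2) + (12)²(0.2) = 62
Var(Y) = E[Y²] − (E[Y])² = 62 − (2.4)² = 56.24
SD(Y) = √56.24 ≈ 7.499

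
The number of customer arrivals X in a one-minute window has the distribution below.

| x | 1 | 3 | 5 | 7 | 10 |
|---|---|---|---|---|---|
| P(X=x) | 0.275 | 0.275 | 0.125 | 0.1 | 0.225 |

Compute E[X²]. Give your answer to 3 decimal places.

E[X²] = (1)²(0.275) + (3)²(0.275) + (5)²(0.125) + (7)²(0.1) + (10)²(0.225) = 33.275

33.275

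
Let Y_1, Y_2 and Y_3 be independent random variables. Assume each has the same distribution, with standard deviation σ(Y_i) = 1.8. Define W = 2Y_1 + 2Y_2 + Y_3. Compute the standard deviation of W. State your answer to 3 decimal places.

5.400

var(Y_i) = (1.8)² = 3.24
By independence, var(W) = (2)²var(Y_1) + (2)²var(Y_2) + (1)²var(Y_3)
= (2)²·3.24 + (2)²·3.24 + (1)²·3.24 = 29.16
σ(W) = √29.16 ≈ 5.400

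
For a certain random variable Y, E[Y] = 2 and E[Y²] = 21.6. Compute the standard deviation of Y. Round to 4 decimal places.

V(Y) = 21.6 − (2)² = 17.6
SD(Y) = √17.6 ≈ 4.1952

4.1952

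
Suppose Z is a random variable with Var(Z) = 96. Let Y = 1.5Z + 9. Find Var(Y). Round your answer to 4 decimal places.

Var(1.5Z + 9) = (1.5)²·Var(Z) = 2.25·96 = 216

216.0000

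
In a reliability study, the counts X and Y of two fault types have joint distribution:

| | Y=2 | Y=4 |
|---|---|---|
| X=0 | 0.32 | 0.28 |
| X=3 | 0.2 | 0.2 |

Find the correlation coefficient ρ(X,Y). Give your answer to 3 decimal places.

0.033

E[X] = 1.2,  E[Y] = 2.96
E[XY] = 3.6
Cov(X,Y) = E[XY] − E[X]E[Y] = 3.6 − (1.2)(2.96) = 0.048
var(X) = 2.16,  var(Y) = 0.9984
ρ = 0.048 / √(2.16·0.9984) ≈ 0.033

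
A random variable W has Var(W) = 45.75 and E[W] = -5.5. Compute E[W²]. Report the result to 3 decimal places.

76.000

E[W²] = Var(W) + (E[W])² = 45.75 + (-5.5)² = 76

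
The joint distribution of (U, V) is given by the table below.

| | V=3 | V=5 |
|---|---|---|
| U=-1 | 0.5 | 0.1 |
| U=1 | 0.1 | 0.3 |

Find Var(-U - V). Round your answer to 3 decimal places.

3.040

E[U] = -0.2,  E[V] = 3.8,  E[UV] = -0.2
Var(U) = 1 − (-0.2)² = 0.96;  Var(V) = 15.4 − (3.8)² = 0.96
Cov(U,V) = -0.2 − (-0.2)(3.8) = 0.56
Var(-U - V) = (-1)²·0.96 + (-1)²·0.96 + 2·(-1)·(-1)·0.56 = 3.04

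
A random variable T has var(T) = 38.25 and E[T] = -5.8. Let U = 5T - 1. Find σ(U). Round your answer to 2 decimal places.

30.92

var(5T - 1) = (5)²·38.25 = 956.25
σ(U) = √956.25 ≈ 30.92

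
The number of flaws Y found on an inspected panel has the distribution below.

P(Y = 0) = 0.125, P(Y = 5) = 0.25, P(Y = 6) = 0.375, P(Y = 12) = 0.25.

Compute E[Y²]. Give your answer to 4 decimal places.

E[Y²] = (0)²(0.125) + (5)²(0.25) + (6)²(0.375) + (12)²(0.25) = 55.75

55.7500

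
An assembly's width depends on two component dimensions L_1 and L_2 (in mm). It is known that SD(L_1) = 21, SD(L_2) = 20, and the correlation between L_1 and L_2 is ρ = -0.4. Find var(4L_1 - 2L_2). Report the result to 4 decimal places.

11344.0000

var(L_1) = (21)² = 441;  var(L_2) = (20)² = 400
cov(L_1,L_2) = ρ·SD(L_1)·SD(L_2) = -0.4·21·20 = -168
var(4L_1 - 2L_2) = (4)²·var(L_1) + (-2)²·var(L_2) + 2·(4)·(-2)·cov(L_1,L_2)
= 16·441 + 4·400 + -16·-168 = 11344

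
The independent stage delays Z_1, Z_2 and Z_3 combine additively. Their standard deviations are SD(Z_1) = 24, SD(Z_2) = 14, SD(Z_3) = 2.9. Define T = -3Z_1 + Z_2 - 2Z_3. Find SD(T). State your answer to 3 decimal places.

V(Z_1) = 576, V(Z_2) = 196, V(Z_3) = 8.41
By independence, V(T) = (-3)²V(Z_1) + (1)²V(Z_2) + (-2)²V(Z_3)
= (-3)²·576 + (1)²·196 + (-2)²·8.41 = 5413.64
SD(T) = √5413.64 ≈ 73.577

73.577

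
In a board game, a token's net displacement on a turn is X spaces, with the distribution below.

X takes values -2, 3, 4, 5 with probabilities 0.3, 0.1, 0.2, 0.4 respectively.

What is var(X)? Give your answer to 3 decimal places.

E[X] = (-2)(0.3) + (3)(0.1) + (4)(0.2) + (5)(0.4) = 2.5
E[X²] = (-2)²(0.3) + (3)²(0.1) + (4)²(0.2) + (5)²(0.4) = 15.3
var(X) = E[X²] − (E[X])² = 15.3 − (2.5)² = 9.05

9.050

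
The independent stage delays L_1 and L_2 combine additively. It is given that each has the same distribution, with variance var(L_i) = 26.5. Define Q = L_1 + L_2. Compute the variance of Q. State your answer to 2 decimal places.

By independence, var(Q) = (1)²var(L_1) + (1)²var(L_2)
= (1)²·26.5 + (1)²·26.5 = 53

53.00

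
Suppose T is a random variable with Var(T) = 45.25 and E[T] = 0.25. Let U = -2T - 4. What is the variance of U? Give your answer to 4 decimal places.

Var(-2T - 4) = (-2)²·Var(T) = 4·45.25 = 181

181.0000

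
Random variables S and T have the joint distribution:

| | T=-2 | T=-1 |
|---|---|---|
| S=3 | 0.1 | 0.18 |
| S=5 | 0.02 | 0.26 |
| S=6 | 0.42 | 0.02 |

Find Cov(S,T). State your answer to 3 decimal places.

E[S] = 4.88,  E[T] = -1.54
E[ST] = -7.8
Cov(S,T) = E[ST] − E[S]E[T] = -7.8 − (4.88)(-1.54) = -0.2848

-0.285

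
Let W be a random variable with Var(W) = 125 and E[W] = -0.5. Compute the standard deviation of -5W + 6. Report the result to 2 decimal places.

Var(-5W + 6) = (-5)²·125 = 3125
sd(-5W + 6) = √3125 ≈ 55.90

55.90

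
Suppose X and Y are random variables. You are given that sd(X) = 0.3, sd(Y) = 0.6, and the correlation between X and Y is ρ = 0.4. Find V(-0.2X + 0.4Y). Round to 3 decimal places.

0.050

V(X) = (0.3)² = 0.09;  V(Y) = (0.6)² = 0.36
Cov(X,Y) = ρ·sd(X)·sd(Y) = 0.4·0.3·0.6 = 0.072
V(-0.2X + 0.4Y) = (-0.2)²·V(X) + (0.4)²·V(Y) + 2·(-0.2)·(0.4)·Cov(X,Y)
= 0.04·0.09 + 0.16·0.36 + -0.16·0.072 = 0.04968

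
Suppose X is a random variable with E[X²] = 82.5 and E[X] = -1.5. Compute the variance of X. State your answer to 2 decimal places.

V(X) = 82.5 − (-1.5)² = 80.25

80.25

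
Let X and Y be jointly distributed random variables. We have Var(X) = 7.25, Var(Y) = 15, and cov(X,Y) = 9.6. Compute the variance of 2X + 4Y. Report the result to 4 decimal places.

422.6000

Var(2X + 4Y) = (2)²·Var(X) + (4)²·Var(Y) + 2·(2)·(4)·cov(X,Y)
= 4·7.25 + 16·15 + 16·9.6 = 422.6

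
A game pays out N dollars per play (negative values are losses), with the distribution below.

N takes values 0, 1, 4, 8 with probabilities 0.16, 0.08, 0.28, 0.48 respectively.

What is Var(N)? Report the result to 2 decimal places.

E[N] = (0)(0.16) + (1)(0.08) + (4)(0.28) + (8)(0.48) = 5.04
E[N²] = (0)²(0.16) + (1)²(0.08) + (4)²(0.28) + (8)²(0.48) = 35.28
Var(N) = E[N²] − (E[N])² = 35.28 − (5.04)² = 9.8784

9.88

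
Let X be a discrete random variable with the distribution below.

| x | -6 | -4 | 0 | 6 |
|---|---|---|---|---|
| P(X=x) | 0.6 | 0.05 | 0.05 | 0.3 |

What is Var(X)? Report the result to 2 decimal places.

E[X] = (-6)(0.6) + (-4)(0.05) + (0)(0.05) + (6)(0.3) = -2
E[X²] = (-6)²(0.6) + (-4)²(0.05) + (0)²(0.05) + (6)²(0.3) = 33.2
Var(X) = E[X²] − (E[X])² = 33.2 − (-2)² = 29.2

29.20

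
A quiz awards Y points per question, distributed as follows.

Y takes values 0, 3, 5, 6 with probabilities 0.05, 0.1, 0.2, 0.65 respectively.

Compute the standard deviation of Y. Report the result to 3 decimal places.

1.503

E[Y] = (0)(0.05) + (3)(0.1) + (5)(0.2) + (6)(0.65) = 5.2
E[Y²] = (0)²(0.05) + (3)²(0.1) + (5)²(0.2) + (6)²(0.65) = 29.3
var(Y) = E[Y²] − (E[Y])² = 29.3 − (5.2)² = 2.26
SD(Y) = √2.26 ≈ 1.503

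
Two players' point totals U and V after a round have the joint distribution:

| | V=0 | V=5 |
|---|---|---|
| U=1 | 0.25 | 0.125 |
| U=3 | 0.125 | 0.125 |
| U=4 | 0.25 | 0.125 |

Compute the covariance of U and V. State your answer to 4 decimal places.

E[U] = 2.625,  E[V] = 1.875
E[UV] = 5
Cov(U,V) = E[UV] − E[U]E[V] = 5 − (2.625)(1.875) = 0.078125

0.0781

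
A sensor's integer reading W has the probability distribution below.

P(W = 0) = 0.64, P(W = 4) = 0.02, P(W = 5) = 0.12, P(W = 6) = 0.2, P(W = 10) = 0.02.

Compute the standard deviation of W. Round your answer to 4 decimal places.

2.8624

E[W] = (0)(0.64) + (4)(0.02) + (5)(0.12) + (6)(0.2) + (10)(0.02) = 2.08
E[W²] = (0)²(0.64) + (4)²(0.02) + (5)²(0.12) + (6)²(0.2) + (10)²(0.02) = 12.52
Var(W) = E[W²] − (E[W])² = 12.52 − (2.08)² = 8.1936
sd(W) = √8.1936 ≈ 2.8624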